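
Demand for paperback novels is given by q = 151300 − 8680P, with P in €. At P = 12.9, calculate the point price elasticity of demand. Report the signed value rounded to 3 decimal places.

-2.847

dq/dP = −8680. At P = 12.9, q = 151300 − 8680(12.9) = 39328.
Ed = (dq/dP)·(P/q) = −8680 × (12.9/39328) = -2.84713…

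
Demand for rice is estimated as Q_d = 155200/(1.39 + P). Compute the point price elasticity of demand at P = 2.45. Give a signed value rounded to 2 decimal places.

dQ_d/dP = −155200/(1.39 + P)² = -10525.2. At P = 2.45, Q_d = 40416.7.
Ed = (dQ_d/dP)·(P/Q_d) = (-10525.2) × (2.45/40416.7) = -0.6380…

-0.64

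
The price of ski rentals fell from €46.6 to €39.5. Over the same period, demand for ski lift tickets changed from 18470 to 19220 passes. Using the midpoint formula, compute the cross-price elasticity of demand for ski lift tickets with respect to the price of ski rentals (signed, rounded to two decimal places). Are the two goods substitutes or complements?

-0.24; complements

%ΔQ_{ski lift tickets} = (19220 − 18470)/avg = 750/18845 = 0.039798…
%ΔP_{ski rentals} = (39.5 − 46.6)/avg = -7.1/43.05 = -0.164924…
E_cross = (750/18845) / (-7.1/43.05) = -0.2413…
E_cross < 0 ⇒ the goods are complements.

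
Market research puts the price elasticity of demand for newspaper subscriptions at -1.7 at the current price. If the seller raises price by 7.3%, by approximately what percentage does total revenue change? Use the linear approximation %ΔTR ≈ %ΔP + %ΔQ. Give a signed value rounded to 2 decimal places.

%ΔQ ≈ Ed × %ΔP = (-1.7) × (+7.3%) = -12.4100%
%ΔTR ≈ %ΔP + %ΔQ = (+7.3%) + (-12.4100%) = -5.1100%

-5.11%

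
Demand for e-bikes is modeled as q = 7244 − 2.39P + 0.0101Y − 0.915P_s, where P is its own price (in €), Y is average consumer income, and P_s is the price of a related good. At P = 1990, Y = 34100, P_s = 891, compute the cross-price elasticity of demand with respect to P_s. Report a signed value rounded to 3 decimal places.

-0.404

At the given values, q = 7244 − 2.39(1990) + 0.0101(34100) − 0.915(891) = 2017.045.
∂q/∂P_s = -0.915.
E = (-0.915) × (891/2017.045) = -0.40418…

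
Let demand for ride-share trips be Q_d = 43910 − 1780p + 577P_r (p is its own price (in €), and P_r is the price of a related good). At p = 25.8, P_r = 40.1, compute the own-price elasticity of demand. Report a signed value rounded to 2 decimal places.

-2.17

At the given values, Q_d = 43910 − 1780(25.8) + 577(40.1) = 21123.7.
∂Q_d/∂p = −1780.
E = (-1780) × (25.8/21123.7) = -2.1740…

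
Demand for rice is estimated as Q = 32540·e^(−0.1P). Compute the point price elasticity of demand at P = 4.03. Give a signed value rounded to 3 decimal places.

-0.403

dQ/dP = −0.1·Q = -2174.69. At P = 4.03, Q = 21746.9.
Ed = (dQ/dP)·(P/Q) = (-2174.69) × (4.03/21746.9) = -0.403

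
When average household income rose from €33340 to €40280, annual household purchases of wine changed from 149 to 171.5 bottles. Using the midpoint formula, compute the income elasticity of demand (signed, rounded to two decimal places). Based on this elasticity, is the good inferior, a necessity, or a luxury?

0.74; necessity

%ΔQ = (171.5 − 149)/[( 149 + 171.5)/2] = 22.5/160.25 = 0.140405…
%ΔIncome = (40280 − 33340)/[( 33340 + 40280)/2] = 6940/36810 = 0.188535…
E_income = (22.5/160.25) / (6940/36810) = 0.7447…
0 < E_income < 1 ⇒ normal good, necessity.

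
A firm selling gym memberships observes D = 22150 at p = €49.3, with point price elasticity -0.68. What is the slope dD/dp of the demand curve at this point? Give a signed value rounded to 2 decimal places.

-305.52

Ed = (dD/dp)·(p/D) ⇒ dD/dp = Ed·D/p = (-0.68)·22150/49.3 = -305.5172…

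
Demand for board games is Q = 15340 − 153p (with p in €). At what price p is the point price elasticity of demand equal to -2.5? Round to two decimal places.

71.62

Ed = −153p/(15340 − 153p). Set this equal to -2.5:
153p = 2.5·(15340 − 153p) ⇒ 153p(1 + 2.5) = 2.5·15340
p = 2.5·15340 / (153·3.5) = 71.6153…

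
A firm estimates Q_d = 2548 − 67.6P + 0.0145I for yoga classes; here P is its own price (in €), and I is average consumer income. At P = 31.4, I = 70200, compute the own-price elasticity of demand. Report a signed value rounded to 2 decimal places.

At the given values, Q_d = 2548 − 67.6(31.4) + 0.0145(70200) = 1443.26.
∂Q_d/∂P = −67.6.
E = (-67.6) × (31.4/1443.26) = -1.4707…

-1.47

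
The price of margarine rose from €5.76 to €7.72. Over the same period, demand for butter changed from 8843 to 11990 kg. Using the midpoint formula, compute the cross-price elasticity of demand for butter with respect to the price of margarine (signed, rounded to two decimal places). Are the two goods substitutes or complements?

1.04; substitutes

%ΔQ_{butter} = (11990 − 8843)/avg = 3147/10416.5 = 0.302116…
%ΔP_{margarine} = (7.72 − 5.76)/avg = 1.96/6.74 = 0.290801…
E_cross = (3147/10416.5) / (1.96/6.74) = 1.0389…
E_cross > 0 ⇒ the goods are substitutes.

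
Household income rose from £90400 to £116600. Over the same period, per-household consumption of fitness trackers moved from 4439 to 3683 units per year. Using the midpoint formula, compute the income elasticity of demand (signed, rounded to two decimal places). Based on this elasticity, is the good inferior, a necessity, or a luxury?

-0.74; inferior

%ΔQ = (3683 − 4439)/[( 4439 + 3683)/2] = -756/4061 = -0.186161…
%ΔIncome = (116600 − 90400)/[( 90400 + 116600)/2] = 26200/103500 = 0.253140…
E_income = (-756/4061) / (26200/103500) = -0.7354…
E_income < 0 ⇒ inferior good.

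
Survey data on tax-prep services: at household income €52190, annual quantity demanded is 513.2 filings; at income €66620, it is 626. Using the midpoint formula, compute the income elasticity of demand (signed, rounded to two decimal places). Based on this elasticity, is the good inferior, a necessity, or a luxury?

%ΔQ = (626 − 513.2)/[( 513.2 + 626)/2] = 112.8/569.6 = 0.198033…
%ΔIncome = (66620 − 52190)/[( 52190 + 66620)/2] = 14430/59405 = 0.242908…
E_income = (112.8/569.6) / (14430/59405) = 0.8152…
0 < E_income < 1 ⇒ normal good, necessity.

0.82; necessity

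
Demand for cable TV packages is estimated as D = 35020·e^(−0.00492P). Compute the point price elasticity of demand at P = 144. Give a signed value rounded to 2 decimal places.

-0.71

dD/dP = −0.00492·D = -84.8384. At P = 144, D = 17243.6.
Ed = (dD/dP)·(P/D) = (-84.8384) × (144/17243.6) = -0.7084…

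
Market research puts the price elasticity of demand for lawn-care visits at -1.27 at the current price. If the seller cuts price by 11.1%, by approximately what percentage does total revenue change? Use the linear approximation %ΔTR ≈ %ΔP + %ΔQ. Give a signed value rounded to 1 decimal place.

+3.0%

%ΔQ ≈ Ed × %ΔP = (-1.27) × (-11.1%) = +14.0970%
%ΔTR ≈ %ΔP + %ΔQ = (-11.1%) + (+14.0970%) = +2.9970%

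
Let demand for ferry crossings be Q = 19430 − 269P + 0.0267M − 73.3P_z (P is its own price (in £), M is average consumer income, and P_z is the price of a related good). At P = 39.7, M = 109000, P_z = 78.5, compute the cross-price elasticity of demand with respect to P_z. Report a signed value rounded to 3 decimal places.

At the given values, Q = 19430 − 269(39.7) + 0.0267(109000) − 73.3(78.5) = 5906.95.
∂Q/∂P_z = -73.3.
E = (-73.3) × (78.5/5906.95) = -0.97411…

-0.974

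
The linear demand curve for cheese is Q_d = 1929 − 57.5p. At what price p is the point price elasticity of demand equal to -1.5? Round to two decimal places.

Ed = −57.5p/(1929 − 57.5p). Set this equal to -1.5:
57.5p = 1.5·(1929 − 57.5p) ⇒ 57.5p(1 + 1.5) = 1.5·1929
p = 1.5·1929 / (57.5·2.5) = 20.1286…

20.13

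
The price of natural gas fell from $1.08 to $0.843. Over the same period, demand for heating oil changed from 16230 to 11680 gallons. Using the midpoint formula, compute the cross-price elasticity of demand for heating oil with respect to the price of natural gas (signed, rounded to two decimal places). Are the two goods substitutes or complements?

1.32; substitutes

%ΔQ_{heating oil} = (11680 − 16230)/avg = -4550/13955 = -0.326048…
%ΔP_{natural gas} = (0.843 − 1.08)/avg = -0.237/0.9615 = -0.246489…
E_cross = (-4550/13955) / (-0.237/0.9615) = 1.3227…
E_cross > 0 ⇒ the goods are substitutes.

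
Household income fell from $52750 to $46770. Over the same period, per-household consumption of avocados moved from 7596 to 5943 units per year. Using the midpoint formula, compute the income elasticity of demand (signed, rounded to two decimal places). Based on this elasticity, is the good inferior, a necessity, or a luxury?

%ΔQ = (5943 − 7596)/[( 7596 + 5943)/2] = -1653/6769.5 = -0.244183…
%ΔIncome = (46770 − 52750)/[( 52750 + 46770)/2] = -5980/49760 = -0.120176…
E_income = (-1653/6769.5) / (-5980/49760) = 2.0318…
E_income > 1 ⇒ normal good, luxury.

2.03; luxury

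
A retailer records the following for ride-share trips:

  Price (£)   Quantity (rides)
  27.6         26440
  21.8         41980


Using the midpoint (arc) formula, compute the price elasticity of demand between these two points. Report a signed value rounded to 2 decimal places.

-1.93

%ΔQ = (41980 − 26440) / [(26440 + 41980)/2] = 15540/34210 = 0.454253…
%ΔP = (21.8 − 27.6) / [(27.6 + 21.8)/2] = -5.8/24.7 = -0.234817…
Arc Ed = %ΔQ / %ΔP = (15540/34210) / (-5.8/24.7) = -1.9344…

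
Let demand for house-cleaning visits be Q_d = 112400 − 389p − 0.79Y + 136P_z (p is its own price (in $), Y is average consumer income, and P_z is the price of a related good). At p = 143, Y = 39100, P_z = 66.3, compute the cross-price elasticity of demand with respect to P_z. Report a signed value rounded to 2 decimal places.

0.26

At the given values, Q_d = 112400 − 389(143) − 0.79(39100) + 136(66.3) = 34900.8.
∂Q_d/∂P_z = 136.
E = (136) × (66.3/34900.8) = 0.2583…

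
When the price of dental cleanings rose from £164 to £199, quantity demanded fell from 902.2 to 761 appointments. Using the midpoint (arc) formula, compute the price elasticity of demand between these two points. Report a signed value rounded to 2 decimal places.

-0.88

%ΔQ = (761 − 902.2) / [(902.2 + 761)/2] = -141.2/831.6 = -0.169793…
%ΔP = (199 − 164) / [(164 + 199)/2] = 35/181.5 = 0.192837…
Arc Ed = %ΔQ / %ΔP = (-141.2/831.6) / (35/181.5) = -0.8804…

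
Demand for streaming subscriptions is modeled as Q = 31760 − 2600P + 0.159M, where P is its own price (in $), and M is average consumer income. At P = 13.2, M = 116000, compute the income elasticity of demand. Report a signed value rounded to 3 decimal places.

At the given values, Q = 31760 − 2600(13.2) + 0.159(116000) = 15884.
∂Q/∂M = 0.159.
E = (0.159) × (116000/15884) = 1.16116…

1.161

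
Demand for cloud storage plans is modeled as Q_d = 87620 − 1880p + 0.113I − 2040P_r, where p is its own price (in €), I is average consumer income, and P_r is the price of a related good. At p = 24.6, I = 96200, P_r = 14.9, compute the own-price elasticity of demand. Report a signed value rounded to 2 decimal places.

At the given values, Q_d = 87620 − 1880(24.6) + 0.113(96200) − 2040(14.9) = 21846.6.
∂Q_d/∂p = −1880.
E = (-1880) × (24.6/21846.6) = -2.1169…

-2.12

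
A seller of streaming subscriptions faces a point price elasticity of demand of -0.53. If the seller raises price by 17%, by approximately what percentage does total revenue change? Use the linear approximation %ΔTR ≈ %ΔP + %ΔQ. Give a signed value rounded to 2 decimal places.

%ΔQ ≈ Ed × %ΔP = (-0.53) × (+17%) = -9.0100%
%ΔTR ≈ %ΔP + %ΔQ = (+17%) + (-9.0100%) = +7.9900%

+7.99%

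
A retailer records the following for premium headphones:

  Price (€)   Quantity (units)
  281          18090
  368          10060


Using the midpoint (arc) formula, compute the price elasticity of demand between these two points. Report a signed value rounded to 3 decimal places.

%ΔQ = (10060 − 18090) / [(18090 + 10060)/2] = -8030/14075 = -0.570515…
%ΔP = (368 − 281) / [(281 + 368)/2] = 87/324.5 = 0.268104…
Arc Ed = %ΔQ / %ΔP = (-8030/14075) / (87/324.5) = -2.12795…

-2.128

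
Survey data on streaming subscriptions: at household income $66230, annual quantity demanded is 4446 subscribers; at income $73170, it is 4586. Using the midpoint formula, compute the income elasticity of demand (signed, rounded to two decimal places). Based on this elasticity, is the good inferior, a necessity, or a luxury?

0.31; necessity

%ΔQ = (4586 − 4446)/[( 4446 + 4586)/2] = 140/4516 = 0.031000…
%ΔIncome = (73170 − 66230)/[( 66230 + 73170)/2] = 6940/69700 = 0.099569…
E_income = (140/4516) / (6940/69700) = 0.3113…
0 < E_income < 1 ⇒ normal good, necessity.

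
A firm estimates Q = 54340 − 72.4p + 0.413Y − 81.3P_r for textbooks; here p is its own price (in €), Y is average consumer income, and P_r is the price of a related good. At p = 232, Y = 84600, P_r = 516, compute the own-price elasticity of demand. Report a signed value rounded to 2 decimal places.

At the given values, Q = 54340 − 72.4(232) + 0.413(84600) − 81.3(516) = 30532.2.
∂Q/∂p = −72.4.
E = (-72.4) × (232/30532.2) = -0.5501…

-0.55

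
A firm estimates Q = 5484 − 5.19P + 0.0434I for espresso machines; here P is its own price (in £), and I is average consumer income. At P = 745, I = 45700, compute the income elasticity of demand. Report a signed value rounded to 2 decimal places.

0.55

At the given values, Q = 5484 − 5.19(745) + 0.0434(45700) = 3600.83.
∂Q/∂I = 0.0434.
E = (0.0434) × (45700/3600.83) = 0.5508…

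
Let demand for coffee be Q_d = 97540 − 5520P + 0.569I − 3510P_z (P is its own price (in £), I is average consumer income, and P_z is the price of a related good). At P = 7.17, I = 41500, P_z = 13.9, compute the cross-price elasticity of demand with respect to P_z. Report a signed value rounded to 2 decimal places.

At the given values, Q_d = 97540 − 5520(7.17) + 0.569(41500) − 3510(13.9) = 32786.1.
∂Q_d/∂P_z = -3510.
E = (-3510) × (13.9/32786.1) = -1.4881…

-1.49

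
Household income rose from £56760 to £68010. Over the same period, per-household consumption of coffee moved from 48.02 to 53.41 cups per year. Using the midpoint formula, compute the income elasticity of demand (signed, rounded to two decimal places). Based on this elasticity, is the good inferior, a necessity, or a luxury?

0.59; necessity

%ΔQ = (53.41 − 48.02)/[( 48.02 + 53.41)/2] = 5.39/50.715 = 0.106280…
%ΔIncome = (68010 − 56760)/[( 56760 + 68010)/2] = 11250/62385 = 0.180331…
E_income = (5.39/50.715) / (11250/62385) = 0.5893…
0 < E_income < 1 ⇒ normal good, necessity.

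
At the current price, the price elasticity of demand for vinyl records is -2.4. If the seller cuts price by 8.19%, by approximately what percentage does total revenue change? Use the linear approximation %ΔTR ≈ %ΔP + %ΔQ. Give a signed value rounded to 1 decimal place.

+11.5%

%ΔQ ≈ Ed × %ΔP = (-2.4) × (-8.19%) = +19.6560%
%ΔTR ≈ %ΔP + %ΔQ = (-8.19%) + (+19.6560%) = +11.4660%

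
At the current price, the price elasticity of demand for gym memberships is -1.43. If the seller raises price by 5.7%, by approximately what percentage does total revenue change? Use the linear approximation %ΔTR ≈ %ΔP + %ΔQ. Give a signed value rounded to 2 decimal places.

-2.45%

%ΔQ ≈ Ed × %ΔP = (-1.43) × (+5.7%) = -8.1510%
%ΔTR ≈ %ΔP + %ΔQ = (+5.7%) + (-8.1510%) = -2.4510%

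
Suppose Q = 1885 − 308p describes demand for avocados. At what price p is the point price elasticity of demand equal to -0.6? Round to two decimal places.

Ed = −308p/(1885 − 308p). Set this equal to -0.6:
308p = 0.6·(1885 − 308p) ⇒ 308p(1 + 0.6) = 0.6·1885
p = 0.6·1885 / (308·1.6) = 2.2950…

2.30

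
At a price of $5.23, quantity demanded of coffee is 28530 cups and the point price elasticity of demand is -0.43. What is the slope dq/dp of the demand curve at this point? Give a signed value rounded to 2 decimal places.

Ed = (dq/dp)·(p/q) ⇒ dq/dp = Ed·q/p = (-0.43)·28530/5.23 = -2345.6787…

-2345.68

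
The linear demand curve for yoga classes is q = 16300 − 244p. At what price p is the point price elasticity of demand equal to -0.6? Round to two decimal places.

Ed = −244p/(16300 − 244p). Set this equal to -0.6:
244p = 0.6·(16300 − 244p) ⇒ 244p(1 + 0.6) = 0.6·16300
p = 0.6·16300 / (244·1.6) = 25.0512…

25.05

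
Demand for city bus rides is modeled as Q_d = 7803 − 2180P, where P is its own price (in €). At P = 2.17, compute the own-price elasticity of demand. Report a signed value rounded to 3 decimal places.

-1.540

At the given values, Q_d = 7803 − 2180(2.17) = 3072.4.
∂Q_d/∂P = −2180.
E = (-2180) × (2.17/3072.4) = -1.53970…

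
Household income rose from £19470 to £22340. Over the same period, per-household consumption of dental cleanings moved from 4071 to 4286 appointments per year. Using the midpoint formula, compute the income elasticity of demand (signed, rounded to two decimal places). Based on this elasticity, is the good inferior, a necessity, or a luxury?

0.37; necessity

%ΔQ = (4286 − 4071)/[( 4071 + 4286)/2] = 215/4178.5 = 0.051453…
%ΔIncome = (22340 − 19470)/[( 19470 + 22340)/2] = 2870/20905 = 0.137287…
E_income = (215/4178.5) / (2870/20905) = 0.3747…
0 < E_income < 1 ⇒ normal good, necessity.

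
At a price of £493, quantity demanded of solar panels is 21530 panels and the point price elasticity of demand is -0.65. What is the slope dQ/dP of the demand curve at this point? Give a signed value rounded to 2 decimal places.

-28.39

Ed = (dQ/dP)·(P/Q) ⇒ dQ/dP = Ed·Q/P = (-0.65)·21530/493 = -28.3864…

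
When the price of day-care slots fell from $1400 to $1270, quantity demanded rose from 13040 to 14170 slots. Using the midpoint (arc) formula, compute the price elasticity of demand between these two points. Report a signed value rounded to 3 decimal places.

%ΔQ = (14170 − 13040) / [(13040 + 14170)/2] = 1130/13605 = 0.083057…
%ΔP = (1270 − 1400) / [(1400 + 1270)/2] = -130/1335 = -0.097378…
Arc Ed = %ΔQ / %ΔP = (1130/13605) / (-130/1335) = -0.85293…

-0.853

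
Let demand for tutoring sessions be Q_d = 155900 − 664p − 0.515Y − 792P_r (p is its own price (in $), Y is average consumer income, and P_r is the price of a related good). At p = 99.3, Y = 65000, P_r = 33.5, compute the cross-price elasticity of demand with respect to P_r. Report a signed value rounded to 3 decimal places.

At the given values, Q_d = 155900 − 664(99.3) − 0.515(65000) − 792(33.5) = 29957.8.
∂Q_d/∂P_r = -792.
E = (-792) × (33.5/29957.8) = -0.88564…

-0.886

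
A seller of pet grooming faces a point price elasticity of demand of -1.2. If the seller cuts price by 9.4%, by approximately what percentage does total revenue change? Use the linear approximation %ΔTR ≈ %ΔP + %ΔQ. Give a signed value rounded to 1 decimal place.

+1.9%

%ΔQ ≈ Ed × %ΔP = (-1.2) × (-9.4%) = +11.2800%
%ΔTR ≈ %ΔP + %ΔQ = (-9.4%) + (+11.2800%) = +1.8800%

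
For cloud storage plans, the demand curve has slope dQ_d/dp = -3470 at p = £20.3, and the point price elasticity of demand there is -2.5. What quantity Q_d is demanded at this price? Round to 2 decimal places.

Ed = (dQ_d/dp)·(p/Q_d) ⇒ Q_d = (dQ_d/dp)·p/Ed = (-3470)·20.3/(-2.5) = 28176.4

28176.40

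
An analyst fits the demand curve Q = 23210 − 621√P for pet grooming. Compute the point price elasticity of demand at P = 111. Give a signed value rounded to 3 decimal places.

-0.196

dQ/dP = −621/(2√P) = -29.4714. At P = 111, Q = 16667.4.
Ed = (dQ/dP)·(P/Q) = (-29.4714) × (111/16667.4) = -0.19627…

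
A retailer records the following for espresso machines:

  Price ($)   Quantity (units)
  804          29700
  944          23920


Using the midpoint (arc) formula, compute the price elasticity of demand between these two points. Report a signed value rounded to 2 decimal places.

%ΔQ = (23920 − 29700) / [(29700 + 23920)/2] = -5780/26810 = -0.215591…
%ΔP = (944 − 804) / [(804 + 944)/2] = 140/874 = 0.160183…
Arc Ed = %ΔQ / %ΔP = (-5780/26810) / (140/874) = -1.3459…

-1.35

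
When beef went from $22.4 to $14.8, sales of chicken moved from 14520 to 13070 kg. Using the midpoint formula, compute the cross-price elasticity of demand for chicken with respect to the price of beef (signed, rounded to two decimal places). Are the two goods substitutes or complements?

0.26; substitutes

%ΔQ_{chicken} = (13070 − 14520)/avg = -1450/13795 = -0.105110…
%ΔP_{beef} = (14.8 − 22.4)/avg = -7.6/18.6 = -0.408602…
E_cross = (-1450/13795) / (-7.6/18.6) = 0.2572…
E_cross > 0 ⇒ the goods are substitutes.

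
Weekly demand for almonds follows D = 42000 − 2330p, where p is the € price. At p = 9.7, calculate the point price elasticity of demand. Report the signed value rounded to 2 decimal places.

-1.17

dD/dp = −2330. At p = 9.7, D = 42000 − 2330(9.7) = 19399.
Ed = (dD/dp)·(p/D) = −2330 × (9.7/19399) = -1.1650…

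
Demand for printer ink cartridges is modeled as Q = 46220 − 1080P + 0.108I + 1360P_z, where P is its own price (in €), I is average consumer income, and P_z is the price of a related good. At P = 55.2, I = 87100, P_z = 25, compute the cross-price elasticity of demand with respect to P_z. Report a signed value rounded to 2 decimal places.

1.13

At the given values, Q = 46220 − 1080(55.2) + 0.108(87100) + 1360(25) = 30010.8.
∂Q/∂P_z = 1360.
E = (1360) × (25/30010.8) = 1.1329…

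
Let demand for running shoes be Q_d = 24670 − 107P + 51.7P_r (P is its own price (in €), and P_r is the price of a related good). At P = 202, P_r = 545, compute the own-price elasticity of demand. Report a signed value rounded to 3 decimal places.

At the given values, Q_d = 24670 − 107(202) + 51.7(545) = 31232.5.
∂Q_d/∂P = −107.
E = (-107) × (202/31232.5) = -0.69203…

-0.692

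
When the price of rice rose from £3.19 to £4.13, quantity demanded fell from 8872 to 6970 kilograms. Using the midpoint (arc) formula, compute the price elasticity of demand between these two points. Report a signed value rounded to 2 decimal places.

-0.93

%ΔQ = (6970 − 8872) / [(8872 + 6970)/2] = -1902/7921 = -0.240121…
%ΔP = (4.13 − 3.19) / [(3.19 + 4.13)/2] = 0.94/3.66 = 0.256830…
Arc Ed = %ΔQ / %ΔP = (-1902/7921) / (0.94/3.66) = -0.9349…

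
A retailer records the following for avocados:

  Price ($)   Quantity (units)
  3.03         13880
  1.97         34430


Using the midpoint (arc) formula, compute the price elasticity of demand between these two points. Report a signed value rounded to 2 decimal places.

-2.01

%ΔQ = (34430 − 13880) / [(13880 + 34430)/2] = 20550/24155 = 0.850755…
%ΔP = (1.97 − 3.03) / [(3.03 + 1.97)/2] = -1.06/2.5 = -0.424
Arc Ed = %ΔQ / %ΔP = (20550/24155) / (-1.06/2.5) = -2.0064…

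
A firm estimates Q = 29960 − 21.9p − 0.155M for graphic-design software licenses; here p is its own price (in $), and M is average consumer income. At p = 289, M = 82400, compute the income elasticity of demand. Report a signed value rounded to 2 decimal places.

-1.18

At the given values, Q = 29960 − 21.9(289) − 0.155(82400) = 10858.9.
∂Q/∂M = -0.155.
E = (-0.155) × (82400/10858.9) = -1.1761…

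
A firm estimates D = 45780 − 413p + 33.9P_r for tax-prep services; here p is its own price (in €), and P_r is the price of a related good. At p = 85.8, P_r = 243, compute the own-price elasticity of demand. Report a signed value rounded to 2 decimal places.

-1.91

At the given values, D = 45780 − 413(85.8) + 33.9(243) = 18582.3.
∂D/∂p = −413.
E = (-413) × (85.8/18582.3) = -1.9069…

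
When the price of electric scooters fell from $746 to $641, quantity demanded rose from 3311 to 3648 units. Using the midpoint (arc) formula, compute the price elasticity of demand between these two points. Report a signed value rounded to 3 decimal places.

-0.640

%ΔQ = (3648 − 3311) / [(3311 + 3648)/2] = 337/3479.5 = 0.096852…
%ΔP = (641 − 746) / [(746 + 641)/2] = -105/693.5 = -0.151405…
Arc Ed = %ΔQ / %ΔP = (337/3479.5) / (-105/693.5) = -0.63969…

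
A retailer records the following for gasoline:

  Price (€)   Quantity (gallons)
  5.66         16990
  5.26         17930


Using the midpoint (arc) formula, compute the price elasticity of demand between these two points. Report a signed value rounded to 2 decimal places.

-0.73

%ΔQ = (17930 − 16990) / [(16990 + 17930)/2] = 940/17460 = 0.053837…
%ΔP = (5.26 − 5.66) / [(5.66 + 5.26)/2] = -0.4/5.46 = -0.073260…
Arc Ed = %ΔQ / %ΔP = (940/17460) / (-0.4/5.46) = -0.7348…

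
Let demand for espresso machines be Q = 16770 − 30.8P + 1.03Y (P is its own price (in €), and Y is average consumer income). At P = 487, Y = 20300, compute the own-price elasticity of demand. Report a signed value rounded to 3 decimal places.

-0.661

At the given values, Q = 16770 − 30.8(487) + 1.03(20300) = 22679.4.
∂Q/∂P = −30.8.
E = (-30.8) × (487/22679.4) = -0.66137…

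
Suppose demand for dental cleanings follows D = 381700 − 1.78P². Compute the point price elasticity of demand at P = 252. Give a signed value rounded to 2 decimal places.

dD/dP = −2·1.78·P = -897.12. At P = 252, D = 268662.88.
Ed = (dD/dP)·(P/D) = (-897.12) × (252/268662.88) = -0.8414…

-0.84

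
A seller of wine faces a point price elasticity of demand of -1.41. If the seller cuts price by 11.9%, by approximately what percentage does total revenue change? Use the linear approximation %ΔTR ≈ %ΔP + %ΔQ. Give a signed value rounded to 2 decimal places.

+4.88%

%ΔQ ≈ Ed × %ΔP = (-1.41) × (-11.9%) = +16.7790%
%ΔTR ≈ %ΔP + %ΔQ = (-11.9%) + (+16.7790%) = +4.8790%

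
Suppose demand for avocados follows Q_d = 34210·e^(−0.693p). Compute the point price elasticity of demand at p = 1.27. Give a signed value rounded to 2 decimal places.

-0.88

dQ_d/dp = −0.693·Q_d = -9832.4. At p = 1.27, Q_d = 14188.2.
Ed = (dQ_d/dp)·(p/Q_d) = (-9832.4) × (1.27/14188.2) = -0.8801…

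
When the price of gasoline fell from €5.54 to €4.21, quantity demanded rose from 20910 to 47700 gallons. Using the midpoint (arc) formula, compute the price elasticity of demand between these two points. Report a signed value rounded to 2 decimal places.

-2.86

%ΔQ = (47700 − 20910) / [(20910 + 47700)/2] = 26790/34305 = 0.780935…
%ΔP = (4.21 − 5.54) / [(5.54 + 4.21)/2] = -1.33/4.875 = -0.272820…
Arc Ed = %ΔQ / %ΔP = (26790/34305) / (-1.33/4.875) = -2.8624…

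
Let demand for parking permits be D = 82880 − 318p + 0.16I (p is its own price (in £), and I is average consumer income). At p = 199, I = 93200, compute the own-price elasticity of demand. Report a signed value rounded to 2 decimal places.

-1.83

At the given values, D = 82880 − 318(199) + 0.16(93200) = 34510.
∂D/∂p = −318.
E = (-318) × (199/34510) = -1.8337…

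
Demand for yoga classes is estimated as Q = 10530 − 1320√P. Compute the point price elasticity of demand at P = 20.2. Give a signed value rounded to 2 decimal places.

-0.65

dQ/dP = −1320/(2√P) = -146.848. At P = 20.2, Q = 4597.34.
Ed = (dQ/dP)·(P/Q) = (-146.848) × (20.2/4597.34) = -0.6452…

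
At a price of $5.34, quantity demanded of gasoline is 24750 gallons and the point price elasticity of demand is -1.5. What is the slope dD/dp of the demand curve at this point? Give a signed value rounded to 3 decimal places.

Ed = (dD/dp)·(p/D) ⇒ dD/dp = Ed·D/p = (-1.5)·24750/5.34 = -6952.24719…

-6952.247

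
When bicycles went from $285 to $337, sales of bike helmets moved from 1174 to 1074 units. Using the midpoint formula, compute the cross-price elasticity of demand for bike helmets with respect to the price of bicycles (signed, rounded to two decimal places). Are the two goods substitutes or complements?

%ΔQ_{bike helmets} = (1074 − 1174)/avg = -100/1124 = -0.088967…
%ΔP_{bicycles} = (337 − 285)/avg = 52/311 = 0.167202…
E_cross = (-100/1124) / (52/311) = -0.5320…
E_cross < 0 ⇒ the goods are complements.

-0.53; complements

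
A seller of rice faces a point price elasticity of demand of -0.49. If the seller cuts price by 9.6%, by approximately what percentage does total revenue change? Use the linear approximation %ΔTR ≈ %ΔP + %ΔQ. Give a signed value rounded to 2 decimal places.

%ΔQ ≈ Ed × %ΔP = (-0.49) × (-9.6%) = +4.7040%
%ΔTR ≈ %ΔP + %ΔQ = (-9.6%) + (+4.7040%) = -4.8960%

-4.90%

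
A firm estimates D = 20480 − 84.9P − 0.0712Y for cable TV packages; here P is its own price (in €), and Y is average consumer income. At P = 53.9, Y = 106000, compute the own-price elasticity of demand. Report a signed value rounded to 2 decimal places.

-0.55

At the given values, D = 20480 − 84.9(53.9) − 0.0712(106000) = 8356.69.
∂D/∂P = −84.9.
E = (-84.9) × (53.9/8356.69) = -0.5475…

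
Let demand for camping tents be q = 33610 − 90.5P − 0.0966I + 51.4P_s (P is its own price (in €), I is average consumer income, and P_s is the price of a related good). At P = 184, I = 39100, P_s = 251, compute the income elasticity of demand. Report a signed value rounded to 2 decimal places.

-0.14

At the given values, q = 33610 − 90.5(184) − 0.0966(39100) + 51.4(251) = 26082.34.
∂q/∂I = -0.0966.
E = (-0.0966) × (39100/26082.34) = -0.1448…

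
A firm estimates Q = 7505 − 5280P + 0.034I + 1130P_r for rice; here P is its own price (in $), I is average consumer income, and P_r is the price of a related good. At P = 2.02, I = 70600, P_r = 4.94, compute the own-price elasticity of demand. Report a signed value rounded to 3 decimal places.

At the given values, Q = 7505 − 5280(2.02) + 0.034(70600) + 1130(4.94) = 4822.
∂Q/∂P = −5280.
E = (-5280) × (2.02/4822) = -2.21186…

-2.212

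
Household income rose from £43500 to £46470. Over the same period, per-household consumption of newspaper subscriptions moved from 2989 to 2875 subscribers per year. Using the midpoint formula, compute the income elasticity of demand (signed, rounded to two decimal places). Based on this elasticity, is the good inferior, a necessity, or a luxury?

-0.59; inferior

%ΔQ = (2875 − 2989)/[( 2989 + 2875)/2] = -114/2932 = -0.038881…
%ΔIncome = (46470 − 43500)/[( 43500 + 46470)/2] = 2970/44985 = 0.066022…
E_income = (-114/2932) / (2970/44985) = -0.5889…
E_income < 0 ⇒ inferior good.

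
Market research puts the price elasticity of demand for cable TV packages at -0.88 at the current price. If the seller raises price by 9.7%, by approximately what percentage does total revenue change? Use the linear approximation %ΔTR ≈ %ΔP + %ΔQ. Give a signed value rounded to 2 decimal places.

+1.16%

%ΔQ ≈ Ed × %ΔP = (-0.88) × (+9.7%) = -8.5360%
%ΔTR ≈ %ΔP + %ΔQ = (+9.7%) + (-8.5360%) = +1.1640%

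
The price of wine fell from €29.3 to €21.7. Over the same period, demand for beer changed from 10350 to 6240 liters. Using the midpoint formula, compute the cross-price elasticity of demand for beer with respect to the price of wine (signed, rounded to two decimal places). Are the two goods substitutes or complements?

%ΔQ_{beer} = (6240 − 10350)/avg = -4110/8295 = -0.495479…
%ΔP_{wine} = (21.7 − 29.3)/avg = -7.6/25.5 = -0.298039…
E_cross = (-4110/8295) / (-7.6/25.5) = 1.6624…
E_cross > 0 ⇒ the goods are substitutes.

1.66; substitutes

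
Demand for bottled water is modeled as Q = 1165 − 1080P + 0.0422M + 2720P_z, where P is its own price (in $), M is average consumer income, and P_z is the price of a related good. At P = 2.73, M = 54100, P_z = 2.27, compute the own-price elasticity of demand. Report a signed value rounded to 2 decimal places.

-0.44

At the given values, Q = 1165 − 1080(2.73) + 0.0422(54100) + 2720(2.27) = 6674.02.
∂Q/∂P = −1080.
E = (-1080) × (2.73/6674.02) = -0.4417…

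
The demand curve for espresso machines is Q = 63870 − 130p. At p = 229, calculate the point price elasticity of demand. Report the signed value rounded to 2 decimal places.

dQ/dp = −130. At p = 229, Q = 63870 − 130(229) = 34100.
Ed = (dQ/dp)·(p/Q) = −130 × (229/34100) = -0.8730…

-0.87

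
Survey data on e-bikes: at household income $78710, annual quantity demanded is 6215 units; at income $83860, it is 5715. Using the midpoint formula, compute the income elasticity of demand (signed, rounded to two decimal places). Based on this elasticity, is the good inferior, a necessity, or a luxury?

%ΔQ = (5715 − 6215)/[( 6215 + 5715)/2] = -500/5965 = -0.083822…
%ΔIncome = (83860 − 78710)/[( 78710 + 83860)/2] = 5150/81285 = 0.063357…
E_income = (-500/5965) / (5150/81285) = -1.3230…
E_income < 0 ⇒ inferior good.

-1.32; inferior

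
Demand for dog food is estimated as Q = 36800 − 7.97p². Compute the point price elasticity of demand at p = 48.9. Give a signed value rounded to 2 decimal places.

-2.15

dQ/dp = −2·7.97·p = -779.466. At p = 48.9, Q = 17742.0563.
Ed = (dQ/dp)·(p/Q) = (-779.466) × (48.9/17742.0563) = -2.1483…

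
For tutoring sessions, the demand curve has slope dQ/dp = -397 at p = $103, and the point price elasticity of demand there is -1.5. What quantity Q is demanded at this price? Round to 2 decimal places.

27260.67

Ed = (dQ/dp)·(p/Q) ⇒ Q = (dQ/dp)·p/Ed = (-397)·103/(-1.5) = 27260.6666…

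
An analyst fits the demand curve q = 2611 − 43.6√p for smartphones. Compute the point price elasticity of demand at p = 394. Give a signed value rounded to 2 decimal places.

-0.25

dq/dp = −43.6/(2√p) = -1.09827. At p = 394, q = 1745.56.
Ed = (dq/dp)·(p/q) = (-1.09827) × (394/1745.56) = -0.2478…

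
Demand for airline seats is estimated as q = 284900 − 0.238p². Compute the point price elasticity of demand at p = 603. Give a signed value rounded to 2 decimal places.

-0.87

dq/dp = −2·0.238·p = -287.028. At p = 603, q = 198361.058.
Ed = (dq/dp)·(p/q) = (-287.028) × (603/198361.058) = -0.8725…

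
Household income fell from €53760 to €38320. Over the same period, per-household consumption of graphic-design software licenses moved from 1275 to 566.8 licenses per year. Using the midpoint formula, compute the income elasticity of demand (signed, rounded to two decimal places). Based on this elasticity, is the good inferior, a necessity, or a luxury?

%ΔQ = (566.8 − 1275)/[( 1275 + 566.8)/2] = -708.2/920.9 = -0.769030…
%ΔIncome = (38320 − 53760)/[( 53760 + 38320)/2] = -15440/46040 = -0.335360…
E_income = (-708.2/920.9) / (-15440/46040) = 2.2931…
E_income > 1 ⇒ normal good, luxury.

2.29; luxury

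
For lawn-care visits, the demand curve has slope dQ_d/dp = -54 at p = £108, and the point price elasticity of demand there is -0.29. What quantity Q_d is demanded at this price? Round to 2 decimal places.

20110.34

Ed = (dQ_d/dp)·(p/Q_d) ⇒ Q_d = (dQ_d/dp)·p/Ed = (-54)·108/(-0.29) = 20110.3448…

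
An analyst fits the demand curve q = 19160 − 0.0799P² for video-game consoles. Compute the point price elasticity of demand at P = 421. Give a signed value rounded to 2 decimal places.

dq/dP = −2·0.0799·P = -67.2758. At P = 421, q = 4998.4441.
Ed = (dq/dP)·(P/q) = (-67.2758) × (421/4998.4441) = -5.6663…

-5.67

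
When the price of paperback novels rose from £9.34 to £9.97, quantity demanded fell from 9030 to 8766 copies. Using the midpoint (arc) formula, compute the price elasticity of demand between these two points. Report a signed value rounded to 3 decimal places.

%ΔQ = (8766 − 9030) / [(9030 + 8766)/2] = -264/8898 = -0.029669…
%ΔP = (9.97 − 9.34) / [(9.34 + 9.97)/2] = 0.63/9.655 = 0.065251…
Arc Ed = %ΔQ / %ΔP = (-264/8898) / (0.63/9.655) = -0.45469…

-0.455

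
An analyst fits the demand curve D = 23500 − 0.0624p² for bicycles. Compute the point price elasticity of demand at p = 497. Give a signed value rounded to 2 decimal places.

-3.81

dD/dp = −2·0.0624·p = -62.0256. At p = 497, D = 8086.6384.
Ed = (dD/dp)·(p/D) = (-62.0256) × (497/8086.6384) = -3.8120…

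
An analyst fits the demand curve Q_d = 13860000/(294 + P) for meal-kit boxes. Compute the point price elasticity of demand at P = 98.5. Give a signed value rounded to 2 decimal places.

dQ_d/dP = −13860000/(294 + P)² = -89.9671. At P = 98.5, Q_d = 35312.1.
Ed = (dQ_d/dP)·(P/Q_d) = (-89.9671) × (98.5/35312.1) = -0.2509…

-0.25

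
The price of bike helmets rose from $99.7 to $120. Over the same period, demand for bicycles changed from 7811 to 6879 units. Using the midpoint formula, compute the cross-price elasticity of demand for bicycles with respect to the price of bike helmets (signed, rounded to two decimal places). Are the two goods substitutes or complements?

%ΔQ_{bicycles} = (6879 − 7811)/avg = -932/7345 = -0.126889…
%ΔP_{bike helmets} = (120 − 99.7)/avg = 20.3/109.85 = 0.184797…
E_cross = (-932/7345) / (20.3/109.85) = -0.6866…
E_cross < 0 ⇒ the goods are complements.

-0.69; complements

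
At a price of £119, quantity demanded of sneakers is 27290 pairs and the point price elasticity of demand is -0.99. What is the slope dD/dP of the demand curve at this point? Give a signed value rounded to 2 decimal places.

Ed = (dD/dP)·(P/D) ⇒ dD/dP = Ed·D/P = (-0.99)·27290/119 = -227.0344…

-227.03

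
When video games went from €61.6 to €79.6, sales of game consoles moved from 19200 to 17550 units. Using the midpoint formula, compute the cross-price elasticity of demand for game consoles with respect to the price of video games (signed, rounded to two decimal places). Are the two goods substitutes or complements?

-0.35; complements

%ΔQ_{game consoles} = (17550 − 19200)/avg = -1650/18375 = -0.089795…
%ΔP_{video games} = (79.6 − 61.6)/avg = 18/70.6 = 0.254957…
E_cross = (-1650/18375) / (18/70.6) = -0.3521…
E_cross < 0 ⇒ the goods are complements.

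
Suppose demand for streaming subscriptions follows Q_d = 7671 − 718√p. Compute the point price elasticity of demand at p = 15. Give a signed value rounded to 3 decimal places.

-0.284

dQ_d/dp = −718/(2√p) = -92.6934. At p = 15, Q_d = 4890.2.
Ed = (dQ_d/dp)·(p/Q_d) = (-92.6934) × (15/4890.2) = -0.28432…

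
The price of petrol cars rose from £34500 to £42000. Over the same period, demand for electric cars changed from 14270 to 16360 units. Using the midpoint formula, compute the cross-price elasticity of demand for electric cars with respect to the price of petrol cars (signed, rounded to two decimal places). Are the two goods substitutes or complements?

%ΔQ_{electric cars} = (16360 − 14270)/avg = 2090/15315 = 0.136467…
%ΔP_{petrol cars} = (42000 − 34500)/avg = 7500/38250 = 0.196078…
E_cross = (2090/15315) / (7500/38250) = 0.6959…
E_cross > 0 ⇒ the goods are substitutes.

0.70; substitutes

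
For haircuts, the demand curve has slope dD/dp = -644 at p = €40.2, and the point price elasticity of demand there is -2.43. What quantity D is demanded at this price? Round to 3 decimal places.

Ed = (dD/dp)·(p/D) ⇒ D = (dD/dp)·p/Ed = (-644)·40.2/(-2.43) = 10653.82716…

10653.827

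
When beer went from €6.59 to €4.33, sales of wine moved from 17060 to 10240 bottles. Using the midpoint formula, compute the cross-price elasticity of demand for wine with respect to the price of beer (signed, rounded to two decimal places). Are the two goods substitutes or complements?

1.21; substitutes

%ΔQ_{wine} = (10240 − 17060)/avg = -6820/13650 = -0.499633…
%ΔP_{beer} = (4.33 − 6.59)/avg = -2.26/5.46 = -0.413919…
E_cross = (-6820/13650) / (-2.26/5.46) = 1.2070…
E_cross > 0 ⇒ the goods are substitutes.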